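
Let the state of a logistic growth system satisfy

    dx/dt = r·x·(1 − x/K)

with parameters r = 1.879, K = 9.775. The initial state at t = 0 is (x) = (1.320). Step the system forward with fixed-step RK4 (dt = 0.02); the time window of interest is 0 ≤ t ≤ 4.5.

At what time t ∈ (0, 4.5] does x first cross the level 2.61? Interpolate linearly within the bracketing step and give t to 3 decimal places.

t = 0.451

t=0.000: state=(1.320)
step 1 (dt=0.02): k1=(2.145), k2=(2.175), k3=(2.175), k4=(2.205); state += dt/6·(k1+2k2+2k3+k4)
t=0.020: state=(1.363)
t=0.040: state=(1.408)
t=0.060: state=(1.454)
continuing one RK4 step at a time; state shown every 10 steps (Δt=0.2):
t=0.200: state=(1.811)
t=0.400: state=(2.431)
t=0.440: state=(2.571)
next step: t=0.460: state=(2.643) — x has crossed 2.61
linear interpolation between t=0.440 (2.57095) and t=0.460 (2.64279) → t≈0.451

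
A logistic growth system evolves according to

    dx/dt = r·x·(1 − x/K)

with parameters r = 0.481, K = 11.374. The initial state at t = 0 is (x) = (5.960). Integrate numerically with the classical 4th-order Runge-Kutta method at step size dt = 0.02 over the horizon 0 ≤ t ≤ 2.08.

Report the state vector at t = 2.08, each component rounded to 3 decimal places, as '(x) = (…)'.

t=0.000: state=(5.960)
step 1 (dt=0.02): k1=(1.365), k2=(1.364), k3=(1.364), k4=(1.364); state += dt/6·(k1+2k2+2k3+k4)
t=0.020: state=(5.987)
t=0.040: state=(6.015)
t=0.060: state=(6.042)
continuing one RK4 step at a time; state shown every 5 steps (Δt=0.1):
t=0.100: state=(6.096)
t=0.200: state=(6.232)
t=0.300: state=(6.367)
t=0.400: state=(6.502)
t=0.500: state=(6.635)
t=0.600: state=(6.768)
t=0.700: state=(6.899)
t=0.800: state=(7.029)
t=0.900: state=(7.157)
t=1.000: state=(7.284)
t=1.100: state=(7.409)
t=1.200: state=(7.532)
t=1.300: state=(7.654)
t=1.400: state=(7.773)
t=1.500: state=(7.890)
t=1.600: state=(8.006)
t=1.700: state=(8.118)
t=1.800: state=(8.229)
t=1.900: state=(8.337)
t=2.000: state=(8.443)
t=2.080: state=(8.526)

(x) = (8.526)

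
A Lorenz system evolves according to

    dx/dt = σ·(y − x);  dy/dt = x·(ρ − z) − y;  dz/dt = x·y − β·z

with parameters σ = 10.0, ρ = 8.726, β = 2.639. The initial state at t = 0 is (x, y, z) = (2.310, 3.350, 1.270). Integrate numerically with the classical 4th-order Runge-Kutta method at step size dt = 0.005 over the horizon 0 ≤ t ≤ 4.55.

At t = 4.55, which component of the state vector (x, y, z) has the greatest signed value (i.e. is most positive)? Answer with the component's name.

largest component: z

t=0.000: state=(2.310, 3.350, 1.270)
step 1 (dt=0.005): k1=(10.400, 13.873, 4.387), k2=(10.487, 14.007, 4.526), k3=(10.488, 14.007, 4.527), k4=(10.576, 14.141, 4.668); state += dt/6·(k1+2k2+2k3+k4)
t=0.005: state=(2.362, 3.420, 1.293)
t=0.010: state=(2.416, 3.491, 1.317)
t=0.015: state=(2.470, 3.564, 1.342)
continuing one RK4 step at a time; state shown every 40 steps (Δt=0.2):
t=0.200: state=(5.167, 6.906, 3.906)
t=0.400: state=(7.411, 7.215, 10.419)
t=0.600: state=(4.657, 2.940, 10.835)
t=0.800: state=(2.501, 2.061, 7.552)
t=1.000: state=(2.439, 2.731, 5.312)
t=1.200: state=(3.519, 4.287, 4.763)
t=1.400: state=(5.252, 6.063, 6.531)
t=1.600: state=(5.904, 5.612, 9.323)
t=1.800: state=(4.565, 3.794, 9.258)
t=2.000: state=(3.535, 3.321, 7.544)
t=2.200: state=(3.633, 3.905, 6.402)
t=2.400: state=(4.437, 4.907, 6.578)
t=2.600: state=(5.173, 5.349, 7.867)
t=2.800: state=(4.994, 4.683, 8.688)
t=3.000: state=(4.301, 4.009, 8.190)
t=3.200: state=(4.008, 4.014, 7.348)
t=3.400: state=(4.260, 4.475, 7.048)
t=3.600: state=(4.705, 4.889, 7.472)
t=3.800: state=(4.853, 4.806, 8.074)
t=4.000: state=(4.591, 4.417, 8.143)
t=4.200: state=(4.312, 4.232, 7.751)
t=4.400: state=(4.305, 4.371, 7.426)
t=4.550: state=(4.451, 4.566, 7.425)
compare at T: x=4.451, y=4.566, z=7.425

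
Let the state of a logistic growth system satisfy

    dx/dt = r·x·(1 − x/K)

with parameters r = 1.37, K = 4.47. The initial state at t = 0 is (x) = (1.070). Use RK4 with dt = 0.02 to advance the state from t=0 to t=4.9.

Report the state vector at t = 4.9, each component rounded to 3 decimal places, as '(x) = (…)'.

(x) = (4.453)

t=0.000: state=(1.070)
step 1 (dt=0.02): k1=(1.115), k2=(1.123), k3=(1.123), k4=(1.131); state += dt/6·(k1+2k2+2k3+k4)
t=0.020: state=(1.092)
t=0.040: state=(1.115)
t=0.060: state=(1.138)
continuing one RK4 step at a time; state shown every 10 steps (Δt=0.2):
t=0.200: state=(1.309)
t=0.400: state=(1.576)
t=0.600: state=(1.865)
t=0.800: state=(2.168)
t=1.000: state=(2.473)
t=1.200: state=(2.770)
t=1.400: state=(3.047)
t=1.600: state=(3.299)
t=1.800: state=(3.520)
t=2.000: state=(3.709)
t=2.200: state=(3.867)
t=2.400: state=(3.996)
t=2.600: state=(4.100)
t=2.800: state=(4.183)
t=3.000: state=(4.248)
t=3.200: state=(4.300)
t=3.400: state=(4.339)
t=3.600: state=(4.370)
t=3.800: state=(4.393)
t=4.000: state=(4.412)
t=4.200: state=(4.425)
t=4.400: state=(4.436)
t=4.600: state=(4.444)
t=4.800: state=(4.450)
t=4.900: state=(4.453)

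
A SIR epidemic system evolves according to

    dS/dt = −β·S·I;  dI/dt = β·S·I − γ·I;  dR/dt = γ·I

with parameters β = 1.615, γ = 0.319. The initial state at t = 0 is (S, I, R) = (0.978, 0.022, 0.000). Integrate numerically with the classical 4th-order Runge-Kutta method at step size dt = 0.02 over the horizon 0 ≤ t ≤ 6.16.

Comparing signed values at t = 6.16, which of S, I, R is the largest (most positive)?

largest component: R

t=0.000: state=(0.978, 0.022, 0.000)
step 1 (dt=0.02): k1=(-0.035, 0.028, 0.007), k2=(-0.035, 0.028, 0.007), k3=(-0.035, 0.028, 0.007), k4=(-0.036, 0.028, 0.007); state += dt/6·(k1+2k2+2k3+k4)
t=0.020: state=(0.977, 0.023, 0.000)
t=0.040: state=(0.977, 0.023, 0.000)
t=0.060: state=(0.976, 0.024, 0.000)
continuing one RK4 step at a time; state shown every 10 steps (Δt=0.2):
t=0.200: state=(0.970, 0.028, 0.002)
t=0.400: state=(0.960, 0.036, 0.004)
t=0.600: state=(0.947, 0.046, 0.006)
t=0.800: state=(0.932, 0.059, 0.010)
t=1.000: state=(0.912, 0.074, 0.014)
t=1.200: state=(0.888, 0.093, 0.019)
t=1.400: state=(0.858, 0.116, 0.026)
t=1.600: state=(0.823, 0.143, 0.034)
t=1.800: state=(0.782, 0.174, 0.044)
t=2.000: state=(0.736, 0.208, 0.056)
t=2.200: state=(0.684, 0.246, 0.071)
t=2.400: state=(0.628, 0.285, 0.088)
t=2.600: state=(0.569, 0.324, 0.107)
t=2.800: state=(0.509, 0.362, 0.129)
t=3.000: state=(0.450, 0.397, 0.153)
t=3.200: state=(0.394, 0.426, 0.179)
t=3.400: state=(0.342, 0.450, 0.207)
t=3.600: state=(0.295, 0.468, 0.237)
t=3.800: state=(0.253, 0.480, 0.267)
t=4.000: state=(0.216, 0.486, 0.298)
t=4.200: state=(0.185, 0.486, 0.329)
t=4.400: state=(0.158, 0.482, 0.360)
t=4.600: state=(0.136, 0.474, 0.390)
t=4.800: state=(0.116, 0.463, 0.420)
t=5.000: state=(0.100, 0.450, 0.449)
t=5.200: state=(0.087, 0.435, 0.478)
t=5.400: state=(0.076, 0.419, 0.505)
t=5.600: state=(0.066, 0.402, 0.531)
t=5.800: state=(0.059, 0.385, 0.556)
t=6.000: state=(0.052, 0.368, 0.580)
t=6.160: state=(0.047, 0.354, 0.599)
compare at T: S=0.047, I=0.354, R=0.599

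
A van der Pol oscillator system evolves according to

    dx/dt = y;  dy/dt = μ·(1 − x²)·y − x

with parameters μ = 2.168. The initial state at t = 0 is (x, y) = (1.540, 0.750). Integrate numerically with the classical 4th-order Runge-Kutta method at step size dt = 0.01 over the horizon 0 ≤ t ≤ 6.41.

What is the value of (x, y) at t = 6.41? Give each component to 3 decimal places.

t=0.000: state=(1.540, 0.750)
step 1 (dt=0.01): k1=(0.750, -3.770), k2=(0.731, -3.736), k3=(0.731, -3.736), k4=(0.713, -3.701); state += dt/6·(k1+2k2+2k3+k4)
t=0.010: state=(1.547, 0.713)
t=0.020: state=(1.554, 0.676)
t=0.030: state=(1.561, 0.640)
continuing one RK4 step at a time; state shown every 25 steps (Δt=0.25):
t=0.250: state=(1.630, 0.054)
t=0.500: state=(1.601, -0.248)
t=0.750: state=(1.520, -0.386)
t=1.000: state=(1.411, -0.482)
t=1.250: state=(1.278, -0.586)
t=1.500: state=(1.114, -0.732)
t=1.750: state=(0.903, -0.976)
t=2.000: state=(0.608, -1.437)
t=2.250: state=(0.145, -2.380)
t=2.500: state=(-0.633, -3.828)
t=2.750: state=(-1.570, -2.967)
t=3.000: state=(-1.981, -0.583)
t=3.250: state=(-2.013, 0.134)
t=3.500: state=(-1.958, 0.276)
t=3.750: state=(-1.883, 0.319)
t=4.000: state=(-1.799, 0.347)
t=4.250: state=(-1.709, 0.378)
t=4.500: state=(-1.610, 0.416)
t=4.750: state=(-1.500, 0.467)
t=5.000: state=(-1.375, 0.537)
t=5.250: state=(-1.228, 0.642)
t=5.500: state=(-1.048, 0.811)
t=5.750: state=(-0.812, 1.112)
t=6.000: state=(-0.468, 1.708)
t=6.250: state=(0.093, 2.903)
t=6.410: state=(0.636, 3.838)

(x, y) = (0.636, 3.838)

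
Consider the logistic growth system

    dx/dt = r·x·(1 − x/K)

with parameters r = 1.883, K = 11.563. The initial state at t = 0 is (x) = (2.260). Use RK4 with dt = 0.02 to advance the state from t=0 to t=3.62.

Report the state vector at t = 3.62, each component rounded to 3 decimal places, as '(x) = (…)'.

t=0.000: state=(2.260)
step 1 (dt=0.02): k1=(3.424), k2=(3.463), k3=(3.463), k4=(3.502); state += dt/6·(k1+2k2+2k3+k4)
t=0.020: state=(2.329)
t=0.040: state=(2.400)
t=0.060: state=(2.473)
continuing one RK4 step at a time; state shown every 10 steps (Δt=0.2):
t=0.200: state=(3.023)
t=0.400: state=(3.935)
t=0.600: state=(4.963)
t=0.800: state=(6.046)
t=1.000: state=(7.110)
t=1.200: state=(8.088)
t=1.400: state=(8.930)
t=1.600: state=(9.617)
t=1.800: state=(10.153)
t=2.000: state=(10.557)
t=2.200: state=(10.853)
t=2.400: state=(11.067)
t=2.600: state=(11.218)
t=2.800: state=(11.324)
t=3.000: state=(11.398)
t=3.200: state=(11.449)
t=3.400: state=(11.485)
t=3.600: state=(11.509)
t=3.620: state=(11.511)

(x) = (11.511)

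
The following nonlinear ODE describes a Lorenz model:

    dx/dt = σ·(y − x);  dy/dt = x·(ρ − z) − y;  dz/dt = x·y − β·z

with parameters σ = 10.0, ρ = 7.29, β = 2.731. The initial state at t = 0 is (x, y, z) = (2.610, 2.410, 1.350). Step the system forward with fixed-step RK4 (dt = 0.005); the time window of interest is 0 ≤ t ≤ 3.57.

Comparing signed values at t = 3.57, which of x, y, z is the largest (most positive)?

largest component: z

t=0.000: state=(2.610, 2.410, 1.350)
step 1 (dt=0.005): k1=(-2.000, 13.093, 2.603), k2=(-1.623, 13.014, 2.659), k3=(-1.634, 13.019, 2.660), k4=(-1.267, 12.945, 2.717); state += dt/6·(k1+2k2+2k3+k4)
t=0.005: state=(2.602, 2.475, 1.363)
t=0.010: state=(2.597, 2.539, 1.377)
t=0.015: state=(2.596, 2.603, 1.392)
continuing one RK4 step at a time; state shown every 40 steps (Δt=0.2):
t=0.200: state=(3.875, 4.963, 2.638)
t=0.400: state=(5.947, 6.597, 6.340)
t=0.600: state=(5.522, 4.564, 8.962)
t=0.800: state=(3.536, 2.781, 7.547)
t=1.000: state=(2.761, 2.695, 5.593)
t=1.200: state=(3.071, 3.410, 4.582)
t=1.400: state=(3.977, 4.496, 4.843)
t=1.600: state=(4.849, 5.112, 6.220)
t=1.800: state=(4.819, 4.548, 7.310)
t=2.000: state=(4.097, 3.743, 7.026)
t=2.200: state=(3.637, 3.547, 6.169)
t=2.400: state=(3.711, 3.855, 5.640)
t=2.600: state=(4.104, 4.320, 5.750)
t=2.800: state=(4.437, 4.525, 6.297)
t=3.000: state=(4.413, 4.313, 6.692)
t=3.200: state=(4.142, 4.003, 6.598)
t=3.400: state=(3.950, 3.908, 6.256)
t=3.570: state=(3.960, 4.008, 6.051)
compare at T: x=3.960, y=4.008, z=6.051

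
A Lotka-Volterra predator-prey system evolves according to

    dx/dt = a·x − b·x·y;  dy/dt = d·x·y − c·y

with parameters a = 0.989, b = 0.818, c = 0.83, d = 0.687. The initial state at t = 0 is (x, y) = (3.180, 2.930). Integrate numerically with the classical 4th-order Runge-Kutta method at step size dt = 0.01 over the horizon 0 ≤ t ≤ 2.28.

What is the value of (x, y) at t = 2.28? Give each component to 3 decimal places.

t=0.000: state=(3.180, 2.930)
step 1 (dt=0.01): k1=(-4.477, 3.969), k2=(-4.496, 3.951), k3=(-4.496, 3.950), k4=(-4.515, 3.931); state += dt/6·(k1+2k2+2k3+k4)
t=0.010: state=(3.135, 2.970)
t=0.020: state=(3.090, 3.009)
t=0.030: state=(3.044, 3.047)
continuing one RK4 step at a time; state shown every 10 steps (Δt=0.1):
t=0.100: state=(2.720, 3.303)
t=0.200: state=(2.262, 3.607)
t=0.300: state=(1.842, 3.821)
t=0.400: state=(1.479, 3.940)
t=0.500: state=(1.181, 3.972)
t=0.600: state=(0.943, 3.931)
t=0.700: state=(0.758, 3.834)
t=0.800: state=(0.615, 3.698)
t=0.900: state=(0.505, 3.537)
t=1.000: state=(0.420, 3.360)
t=1.100: state=(0.355, 3.175)
t=1.200: state=(0.305, 2.989)
t=1.300: state=(0.265, 2.805)
t=1.400: state=(0.235, 2.626)
t=1.500: state=(0.210, 2.454)
t=1.600: state=(0.191, 2.290)
t=1.700: state=(0.176, 2.134)
t=1.800: state=(0.164, 1.988)
t=1.900: state=(0.155, 1.849)
t=2.000: state=(0.148, 1.720)
t=2.100: state=(0.143, 1.599)
t=2.200: state=(0.139, 1.486)
t=2.280: state=(0.137, 1.401)

(x, y) = (0.137, 1.401)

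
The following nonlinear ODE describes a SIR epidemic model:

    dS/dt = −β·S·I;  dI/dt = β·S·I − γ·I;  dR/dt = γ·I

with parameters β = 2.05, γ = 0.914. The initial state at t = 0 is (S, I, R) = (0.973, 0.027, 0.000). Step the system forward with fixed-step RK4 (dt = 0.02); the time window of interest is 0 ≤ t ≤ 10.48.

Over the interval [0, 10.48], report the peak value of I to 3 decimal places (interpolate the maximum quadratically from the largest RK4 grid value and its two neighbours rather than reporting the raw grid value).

max I = 0.206

t=0.000: state=(0.973, 0.027, 0.000)
step 1 (dt=0.02): k1=(-0.054, 0.029, 0.025), k2=(-0.054, 0.029, 0.025), k3=(-0.054, 0.029, 0.025), k4=(-0.055, 0.030, 0.025); state += dt/6·(k1+2k2+2k3+k4)
t=0.020: state=(0.972, 0.028, 0.000)
t=0.040: state=(0.971, 0.028, 0.001)
t=0.060: state=(0.970, 0.029, 0.002)
continuing one RK4 step at a time; state shown every 25 steps (Δt=0.5):
t=0.500: state=(0.938, 0.046, 0.016)
t=1.000: state=(0.883, 0.074, 0.043)
t=1.500: state=(0.804, 0.111, 0.085)
t=2.000: state=(0.703, 0.152, 0.145)
t=2.500: state=(0.590, 0.187, 0.223)
t=3.000: state=(0.482, 0.205, 0.313)
t=3.500: state=(0.390, 0.202, 0.407)
t=4.000: state=(0.320, 0.184, 0.496)
t=4.500: state=(0.268, 0.157, 0.574)
t=5.000: state=(0.232, 0.129, 0.640)
t=5.500: state=(0.206, 0.102, 0.692)
t=6.000: state=(0.188, 0.079, 0.733)
t=6.500: state=(0.175, 0.060, 0.765)
t=7.000: state=(0.166, 0.045, 0.789)
t=7.500: state=(0.159, 0.034, 0.807)
t=8.000: state=(0.155, 0.025, 0.820)
t=8.500: state=(0.151, 0.019, 0.830)
t=9.000: state=(0.149, 0.014, 0.838)
t=9.500: state=(0.147, 0.010, 0.843)
t=10.000: state=(0.146, 0.007, 0.847)
t=10.480: state=(0.145, 0.006, 0.850)
largest grid value and its neighbours: I(3.160)=0.20618, I(3.180)=0.20620, I(3.200)=0.20619
parabola through these three points peaks at t≈3.184 with I≈0.20621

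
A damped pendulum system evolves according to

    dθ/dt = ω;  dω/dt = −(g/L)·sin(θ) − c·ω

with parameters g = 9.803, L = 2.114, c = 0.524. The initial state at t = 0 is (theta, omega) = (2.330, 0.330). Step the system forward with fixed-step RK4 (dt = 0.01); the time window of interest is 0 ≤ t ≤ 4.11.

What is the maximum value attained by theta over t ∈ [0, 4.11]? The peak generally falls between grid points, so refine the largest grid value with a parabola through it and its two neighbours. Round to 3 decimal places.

max theta = 2.346

t=0.000: state=(2.330, 0.330)
step 1 (dt=0.01): k1=(0.330, -3.537), k2=(0.312, -3.522), k3=(0.312, -3.522), k4=(0.295, -3.508); state += dt/6·(k1+2k2+2k3+k4)
t=0.010: state=(2.333, 0.295)
t=0.020: state=(2.336, 0.260)
t=0.030: state=(2.338, 0.225)
continuing one RK4 step at a time; state shown every 20 steps (Δt=0.2):
t=0.200: state=(2.328, -0.335)
t=0.400: state=(2.198, -0.974)
t=0.600: state=(1.936, -1.645)
t=0.800: state=(1.537, -2.343)
t=1.000: state=(1.005, -2.943)
t=1.200: state=(0.383, -3.203)
t=1.400: state=(-0.240, -2.938)
t=1.600: state=(-0.761, -2.215)
t=1.800: state=(-1.112, -1.279)
t=2.000: state=(-1.272, -0.329)
t=2.200: state=(-1.249, 0.546)
t=2.400: state=(-1.062, 1.300)
t=2.600: state=(-0.742, 1.862)
t=2.800: state=(-0.337, 2.126)
t=3.000: state=(0.084, 2.020)
t=3.200: state=(0.448, 1.580)
t=3.400: state=(0.702, 0.936)
t=3.600: state=(0.819, 0.228)
t=3.800: state=(0.796, -0.438)
t=4.000: state=(0.652, -0.982)
t=4.110: state=(0.531, -1.204)
largest grid value and its neighbours: theta(0.090)=2.34570, theta(0.100)=2.34575, theta(0.110)=2.34547
parabola through these three points peaks at t≈0.097 with theta≈2.34577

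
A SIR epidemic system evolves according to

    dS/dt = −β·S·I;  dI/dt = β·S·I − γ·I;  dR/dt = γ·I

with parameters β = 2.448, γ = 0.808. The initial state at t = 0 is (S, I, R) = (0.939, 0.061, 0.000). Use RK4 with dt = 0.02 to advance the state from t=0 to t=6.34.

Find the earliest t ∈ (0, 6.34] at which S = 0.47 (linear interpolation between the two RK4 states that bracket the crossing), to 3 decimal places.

t=0.000: state=(0.939, 0.061, 0.000)
step 1 (dt=0.02): k1=(-0.140, 0.091, 0.049), k2=(-0.142, 0.092, 0.050), k3=(-0.142, 0.092, 0.050), k4=(-0.144, 0.093, 0.051); state += dt/6·(k1+2k2+2k3+k4)
t=0.020: state=(0.936, 0.063, 0.001)
t=0.040: state=(0.933, 0.065, 0.002)
t=0.060: state=(0.930, 0.067, 0.003)
continuing one RK4 step at a time; state shown every 25 steps (Δt=0.5):
t=0.500: state=(0.842, 0.122, 0.036)
t=1.000: state=(0.689, 0.209, 0.102)
t=1.500: state=(0.506, 0.290, 0.204)
t=1.600: state=(0.471, 0.301, 0.228)
next step: t=1.620: state=(0.464, 0.303, 0.233) — S has crossed 0.47
linear interpolation between t=1.600 (0.47102) and t=1.620 (0.46410) → t≈1.603

t = 1.603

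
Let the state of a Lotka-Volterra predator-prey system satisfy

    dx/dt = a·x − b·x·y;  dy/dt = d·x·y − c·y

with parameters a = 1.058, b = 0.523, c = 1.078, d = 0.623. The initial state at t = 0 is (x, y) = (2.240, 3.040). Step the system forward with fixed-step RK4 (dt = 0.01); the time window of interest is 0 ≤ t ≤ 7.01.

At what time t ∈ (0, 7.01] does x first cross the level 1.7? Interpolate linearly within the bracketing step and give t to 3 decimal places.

t = 0.454

t=0.000: state=(2.240, 3.040)
step 1 (dt=0.01): k1=(-1.192, 0.965), k2=(-1.194, 0.955), k3=(-1.194, 0.955), k4=(-1.196, 0.946); state += dt/6·(k1+2k2+2k3+k4)
t=0.010: state=(2.228, 3.050)
t=0.020: state=(2.216, 3.059)
t=0.030: state=(2.204, 3.068)
continuing one RK4 step at a time; state shown every 25 steps (Δt=0.25):
t=0.250: state=(1.936, 3.214)
t=0.450: state=(1.705, 3.250)
next step: t=0.460: state=(1.694, 3.249) — x has crossed 1.7
linear interpolation between t=0.450 (1.70456) and t=0.460 (1.69366) → t≈0.454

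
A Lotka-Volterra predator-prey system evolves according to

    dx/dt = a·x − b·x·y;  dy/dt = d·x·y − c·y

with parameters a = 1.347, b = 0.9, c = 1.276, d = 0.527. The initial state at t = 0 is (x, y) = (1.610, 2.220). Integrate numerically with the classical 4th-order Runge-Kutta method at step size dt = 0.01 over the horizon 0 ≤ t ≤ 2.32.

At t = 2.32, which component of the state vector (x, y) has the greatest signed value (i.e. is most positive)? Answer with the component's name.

largest component: x

t=0.000: state=(1.610, 2.220)
step 1 (dt=0.01): k1=(-1.048, -0.949), k2=(-1.038, -0.953), k3=(-1.038, -0.953), k4=(-1.028, -0.957); state += dt/6·(k1+2k2+2k3+k4)
t=0.010: state=(1.600, 2.210)
t=0.020: state=(1.589, 2.201)
t=0.030: state=(1.579, 2.191)
continuing one RK4 step at a time; state shown every 10 steps (Δt=0.1):
t=0.100: state=(1.515, 2.122)
t=0.200: state=(1.439, 2.018)
t=0.300: state=(1.379, 1.913)
t=0.400: state=(1.335, 1.809)
t=0.500: state=(1.304, 1.707)
t=0.600: state=(1.285, 1.608)
t=0.700: state=(1.278, 1.515)
t=0.800: state=(1.281, 1.426)
t=0.900: state=(1.294, 1.343)
t=1.000: state=(1.316, 1.266)
t=1.100: state=(1.348, 1.196)
t=1.200: state=(1.389, 1.131)
t=1.300: state=(1.440, 1.073)
t=1.400: state=(1.499, 1.020)
t=1.500: state=(1.568, 0.974)
t=1.600: state=(1.647, 0.933)
t=1.700: state=(1.736, 0.897)
t=1.800: state=(1.834, 0.868)
t=1.900: state=(1.943, 0.844)
t=2.000: state=(2.063, 0.825)
t=2.100: state=(2.193, 0.813)
t=2.200: state=(2.333, 0.806)
t=2.300: state=(2.483, 0.805)
t=2.320: state=(2.514, 0.806)
compare at T: x=2.514, y=0.806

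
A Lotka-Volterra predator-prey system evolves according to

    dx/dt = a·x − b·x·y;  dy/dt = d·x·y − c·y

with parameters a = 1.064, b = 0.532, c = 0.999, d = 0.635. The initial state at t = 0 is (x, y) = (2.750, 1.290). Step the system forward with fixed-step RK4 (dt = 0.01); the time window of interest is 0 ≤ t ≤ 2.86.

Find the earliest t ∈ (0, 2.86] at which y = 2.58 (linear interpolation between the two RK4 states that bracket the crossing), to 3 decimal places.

t = 0.781

t=0.000: state=(2.750, 1.290)
step 1 (dt=0.01): k1=(1.039, 0.964), k2=(1.034, 0.972), k3=(1.034, 0.972), k4=(1.028, 0.980); state += dt/6·(k1+2k2+2k3+k4)
t=0.010: state=(2.760, 1.300)
t=0.020: state=(2.771, 1.310)
t=0.030: state=(2.781, 1.320)
continuing one RK4 step at a time; state shown every 10 steps (Δt=0.1):
t=0.100: state=(2.848, 1.395)
t=0.200: state=(2.932, 1.516)
t=0.300: state=(2.998, 1.657)
t=0.400: state=(3.040, 1.816)
t=0.500: state=(3.056, 1.995)
t=0.600: state=(3.041, 2.191)
t=0.700: state=(2.994, 2.402)
t=0.780: state=(2.932, 2.578)
next step: t=0.790: state=(2.923, 2.600) — y has crossed 2.58
linear interpolation between t=0.780 (2.57758) and t=0.790 (2.59984) → t≈0.781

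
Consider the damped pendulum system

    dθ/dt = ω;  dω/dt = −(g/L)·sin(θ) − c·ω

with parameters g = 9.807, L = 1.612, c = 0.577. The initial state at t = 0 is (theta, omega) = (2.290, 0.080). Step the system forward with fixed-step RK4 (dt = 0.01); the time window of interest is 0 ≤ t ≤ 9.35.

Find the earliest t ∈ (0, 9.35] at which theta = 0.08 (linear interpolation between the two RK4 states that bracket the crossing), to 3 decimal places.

t=0.000: state=(2.290, 0.080)
step 1 (dt=0.01): k1=(0.080, -4.623), k2=(0.057, -4.608), k3=(0.057, -4.609), k4=(0.034, -4.594); state += dt/6·(k1+2k2+2k3+k4)
t=0.010: state=(2.291, 0.034)
t=0.020: state=(2.291, -0.012)
t=0.030: state=(2.290, -0.057)
continuing one RK4 step at a time; state shown every 50 steps (Δt=0.5):
t=0.500: state=(1.771, -2.177)
t=1.000: state=(0.199, -3.641)
t=1.030: state=(0.090, -3.605)
next step: t=1.040: state=(0.054, -3.588) — theta has crossed 0.08
linear interpolation between t=1.030 (0.09009) and t=1.040 (0.05412) → t≈1.033

t = 1.033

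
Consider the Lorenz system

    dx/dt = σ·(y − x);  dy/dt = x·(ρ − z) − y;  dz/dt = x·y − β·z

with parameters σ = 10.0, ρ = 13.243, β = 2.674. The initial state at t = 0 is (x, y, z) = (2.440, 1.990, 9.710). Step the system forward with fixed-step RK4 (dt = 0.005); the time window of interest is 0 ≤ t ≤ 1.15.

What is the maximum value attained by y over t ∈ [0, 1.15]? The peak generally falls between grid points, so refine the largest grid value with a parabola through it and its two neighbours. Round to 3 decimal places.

t=0.000: state=(2.440, 1.990, 9.710)
step 1 (dt=0.005): k1=(-4.500, 6.631, -21.109), k2=(-4.222, 6.702, -20.950), k3=(-4.227, 6.704, -20.949), k4=(-3.953, 6.776, -20.790); state += dt/6·(k1+2k2+2k3+k4)
t=0.005: state=(2.419, 2.024, 9.605)
t=0.010: state=(2.400, 2.058, 9.502)
t=0.015: state=(2.385, 2.093, 9.401)
continuing one RK4 step at a time; state shown every 10 steps (Δt=0.05):
t=0.050: state=(2.339, 2.359, 8.736)
t=0.100: state=(2.441, 2.815, 7.930)
t=0.150: state=(2.705, 3.384, 7.309)
t=0.200: state=(3.118, 4.091, 6.903)
t=0.250: state=(3.680, 4.955, 6.759)
t=0.300: state=(4.394, 5.974, 6.947)
t=0.350: state=(5.253, 7.096, 7.558)
t=0.400: state=(6.216, 8.190, 8.675)
t=0.450: state=(7.183, 9.022, 10.312)
t=0.500: state=(7.988, 9.296, 12.309)
t=0.550: state=(8.424, 8.805, 14.286)
t=0.600: state=(8.339, 7.619, 15.750)
t=0.650: state=(7.737, 6.109, 16.371)
t=0.700: state=(6.790, 4.717, 16.156)
t=0.750: state=(5.745, 3.706, 15.357)
t=0.800: state=(4.804, 3.116, 14.266)
t=0.850: state=(4.078, 2.868, 13.093)
t=0.900: state=(3.594, 2.861, 11.963)
t=0.950: state=(3.335, 3.024, 10.938)
t=1.000: state=(3.272, 3.319, 10.056)
t=1.050: state=(3.375, 3.733, 9.344)
t=1.100: state=(3.625, 4.262, 8.827)
t=1.150: state=(4.009, 4.906, 8.541)
largest grid value and its neighbours: y(0.490)=9.29907, y(0.495)=9.30162, y(0.500)=9.29638
parabola through these three points peaks at t≈0.494 with y≈9.30173

max y = 9.302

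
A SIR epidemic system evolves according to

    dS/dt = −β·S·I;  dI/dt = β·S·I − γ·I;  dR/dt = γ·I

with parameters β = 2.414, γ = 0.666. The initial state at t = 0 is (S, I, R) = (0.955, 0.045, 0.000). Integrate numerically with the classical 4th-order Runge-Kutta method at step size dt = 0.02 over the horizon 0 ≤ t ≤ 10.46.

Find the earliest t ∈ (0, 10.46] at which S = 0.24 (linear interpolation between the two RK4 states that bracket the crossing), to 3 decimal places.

t=0.000: state=(0.955, 0.045, 0.000)
step 1 (dt=0.02): k1=(-0.104, 0.074, 0.030), k2=(-0.105, 0.075, 0.030), k3=(-0.105, 0.075, 0.030), k4=(-0.107, 0.076, 0.031); state += dt/6·(k1+2k2+2k3+k4)
t=0.020: state=(0.953, 0.046, 0.001)
t=0.040: state=(0.951, 0.048, 0.001)
t=0.060: state=(0.948, 0.050, 0.002)
continuing one RK4 step at a time; state shown every 25 steps (Δt=0.5):
t=0.500: state=(0.879, 0.098, 0.023)
t=1.000: state=(0.742, 0.188, 0.070)
t=1.500: state=(0.554, 0.296, 0.150)
t=2.000: state=(0.369, 0.369, 0.263)
t=2.460: state=(0.242, 0.379, 0.379)
next step: t=2.480: state=(0.238, 0.379, 0.384) — S has crossed 0.24
linear interpolation between t=2.460 (0.24215) and t=2.480 (0.23776) → t≈2.470

t = 2.470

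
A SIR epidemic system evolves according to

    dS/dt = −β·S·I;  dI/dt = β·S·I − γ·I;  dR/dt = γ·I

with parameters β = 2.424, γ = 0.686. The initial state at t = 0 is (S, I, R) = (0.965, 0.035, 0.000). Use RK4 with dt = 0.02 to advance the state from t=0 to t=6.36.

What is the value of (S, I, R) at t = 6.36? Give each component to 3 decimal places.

(S, I, R) = (0.041, 0.064, 0.895)

t=0.000: state=(0.965, 0.035, 0.000)
step 1 (dt=0.02): k1=(-0.082, 0.058, 0.024), k2=(-0.083, 0.059, 0.024), k3=(-0.083, 0.059, 0.024), k4=(-0.084, 0.060, 0.025); state += dt/6·(k1+2k2+2k3+k4)
t=0.020: state=(0.963, 0.036, 0.000)
t=0.040: state=(0.962, 0.037, 0.001)
t=0.060: state=(0.960, 0.039, 0.002)
continuing one RK4 step at a time; state shown every 25 steps (Δt=0.5):
t=0.500: state=(0.904, 0.077, 0.018)
t=1.000: state=(0.789, 0.154, 0.057)
t=1.500: state=(0.615, 0.257, 0.127)
t=2.000: state=(0.426, 0.343, 0.232)
t=2.500: state=(0.275, 0.370, 0.356)
t=3.000: state=(0.178, 0.343, 0.479)
t=3.500: state=(0.121, 0.291, 0.588)
t=4.000: state=(0.088, 0.234, 0.678)
t=4.500: state=(0.068, 0.182, 0.749)
t=5.000: state=(0.056, 0.139, 0.804)
t=5.500: state=(0.049, 0.105, 0.846)
t=6.000: state=(0.043, 0.079, 0.877)
t=6.360: state=(0.041, 0.064, 0.895)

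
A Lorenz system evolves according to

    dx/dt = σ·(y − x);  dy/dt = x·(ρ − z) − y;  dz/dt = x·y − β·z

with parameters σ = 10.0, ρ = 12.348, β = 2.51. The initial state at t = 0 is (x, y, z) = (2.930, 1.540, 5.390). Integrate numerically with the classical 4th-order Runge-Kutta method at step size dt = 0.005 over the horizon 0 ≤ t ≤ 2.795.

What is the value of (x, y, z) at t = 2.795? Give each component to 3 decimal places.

(x, y, z) = (4.433, 3.822, 11.807)

t=0.000: state=(2.930, 1.540, 5.390)
step 1 (dt=0.005): k1=(-13.900, 18.847, -9.017), k2=(-13.081, 18.623, -8.877), k3=(-13.107, 18.637, -8.876), k4=(-12.313, 18.425, -8.739); state += dt/6·(k1+2k2+2k3+k4)
t=0.005: state=(2.865, 1.633, 5.346)
t=0.010: state=(2.807, 1.724, 5.303)
t=0.015: state=(2.756, 1.814, 5.261)
continuing one RK4 step at a time; state shown every 20 steps (Δt=0.1):
t=0.100: state=(2.683, 3.237, 4.761)
t=0.200: state=(3.726, 5.199, 4.893)
t=0.300: state=(5.550, 7.660, 6.480)
t=0.400: state=(7.650, 9.481, 10.235)
t=0.500: state=(8.575, 8.337, 14.706)
t=0.600: state=(7.185, 4.931, 16.153)
t=0.700: state=(4.822, 2.661, 14.491)
t=0.800: state=(3.168, 2.041, 12.049)
t=0.900: state=(2.494, 2.213, 9.881)
t=1.000: state=(2.509, 2.786, 8.227)
t=1.100: state=(3.016, 3.747, 7.191)
t=1.200: state=(3.973, 5.156, 6.971)
t=1.300: state=(5.347, 6.866, 7.931)
t=1.400: state=(6.825, 8.114, 10.313)
t=1.500: state=(7.587, 7.679, 13.241)
t=1.600: state=(6.947, 5.681, 14.677)
t=1.700: state=(5.435, 3.881, 13.990)
t=1.800: state=(4.124, 3.126, 12.309)
t=1.900: state=(3.472, 3.150, 10.595)
t=2.000: state=(3.433, 3.652, 9.261)
t=2.100: state=(3.873, 4.521, 8.515)
t=2.200: state=(4.695, 5.666, 8.561)
t=2.300: state=(5.736, 6.785, 9.571)
t=2.400: state=(6.623, 7.252, 11.370)
t=2.500: state=(6.836, 6.597, 13.060)
t=2.600: state=(6.207, 5.279, 13.607)
t=2.700: state=(5.203, 4.228, 12.950)
t=2.795: state=(4.433, 3.822, 11.807)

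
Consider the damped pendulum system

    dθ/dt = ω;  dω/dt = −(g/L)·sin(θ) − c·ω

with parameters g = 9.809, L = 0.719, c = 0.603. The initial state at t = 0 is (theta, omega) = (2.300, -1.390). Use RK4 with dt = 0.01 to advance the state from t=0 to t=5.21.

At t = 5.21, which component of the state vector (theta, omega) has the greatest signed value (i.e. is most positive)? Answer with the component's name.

t=0.000: state=(2.300, -1.390)
step 1 (dt=0.01): k1=(-1.390, -9.335), k2=(-1.437, -9.370), k3=(-1.437, -9.372), k4=(-1.484, -9.408); state += dt/6·(k1+2k2+2k3+k4)
t=0.010: state=(2.286, -1.484)
t=0.020: state=(2.270, -1.578)
t=0.030: state=(2.254, -1.673)
continuing one RK4 step at a time; state shown every 20 steps (Δt=0.2):
t=0.200: state=(1.823, -3.441)
t=0.400: state=(0.918, -5.495)
t=0.600: state=(-0.245, -5.651)
t=0.800: state=(-1.167, -3.308)
t=1.000: state=(-1.536, -0.412)
t=1.200: state=(-1.352, 2.192)
t=1.400: state=(-0.701, 4.136)
t=1.600: state=(0.180, 4.291)
t=1.800: state=(0.878, 2.450)
t=2.000: state=(1.119, -0.043)
t=2.200: state=(0.880, -2.241)
t=2.400: state=(0.290, -3.415)
t=2.600: state=(-0.369, -2.888)
t=2.800: state=(-0.780, -1.101)
t=3.000: state=(-0.796, 0.906)
t=3.200: state=(-0.455, 2.343)
t=3.400: state=(0.060, 2.573)
t=3.600: state=(0.487, 1.538)
t=3.800: state=(0.637, -0.067)
t=4.000: state=(0.475, -1.462)
t=4.200: state=(0.107, -2.044)
t=4.400: state=(-0.271, -1.573)
t=4.600: state=(-0.475, -0.408)
t=4.800: state=(-0.431, 0.809)
t=5.000: state=(-0.186, 1.518)
t=5.200: state=(0.121, 1.416)
t=5.210: state=(0.135, 1.390)
compare at T: theta=0.135, omega=1.390

largest component: omega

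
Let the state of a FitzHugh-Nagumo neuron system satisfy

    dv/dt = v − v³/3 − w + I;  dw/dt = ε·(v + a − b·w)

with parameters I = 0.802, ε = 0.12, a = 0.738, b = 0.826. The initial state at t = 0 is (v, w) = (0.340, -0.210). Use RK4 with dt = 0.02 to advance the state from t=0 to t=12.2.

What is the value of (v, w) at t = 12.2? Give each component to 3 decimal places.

(v, w) = (0.558, 1.678)

t=0.000: state=(0.340, -0.210)
step 1 (dt=0.02): k1=(1.339, 0.150), k2=(1.349, 0.152), k3=(1.349, 0.152), k4=(1.359, 0.153); state += dt/6·(k1+2k2+2k3+k4)
t=0.020: state=(0.367, -0.207)
t=0.040: state=(0.394, -0.204)
t=0.060: state=(0.422, -0.201)
continuing one RK4 step at a time; state shown every 25 steps (Δt=0.5):
t=0.500: state=(1.102, -0.115)
t=1.000: state=(1.723, 0.019)
t=1.500: state=(1.936, 0.170)
t=2.000: state=(1.951, 0.319)
t=2.500: state=(1.916, 0.460)
t=3.000: state=(1.869, 0.592)
t=3.500: state=(1.820, 0.714)
t=4.000: state=(1.769, 0.828)
t=4.500: state=(1.718, 0.933)
t=5.000: state=(1.666, 1.030)
t=5.500: state=(1.614, 1.120)
t=6.000: state=(1.561, 1.202)
t=6.500: state=(1.507, 1.277)
t=7.000: state=(1.452, 1.345)
t=7.500: state=(1.396, 1.406)
t=8.000: state=(1.337, 1.461)
t=8.500: state=(1.276, 1.510)
t=9.000: state=(1.212, 1.553)
t=9.500: state=(1.143, 1.590)
t=10.000: state=(1.068, 1.621)
t=10.500: state=(0.984, 1.646)
t=11.000: state=(0.888, 1.665)
t=11.500: state=(0.774, 1.676)
t=12.000: state=(0.629, 1.680)
t=12.200: state=(0.558, 1.678)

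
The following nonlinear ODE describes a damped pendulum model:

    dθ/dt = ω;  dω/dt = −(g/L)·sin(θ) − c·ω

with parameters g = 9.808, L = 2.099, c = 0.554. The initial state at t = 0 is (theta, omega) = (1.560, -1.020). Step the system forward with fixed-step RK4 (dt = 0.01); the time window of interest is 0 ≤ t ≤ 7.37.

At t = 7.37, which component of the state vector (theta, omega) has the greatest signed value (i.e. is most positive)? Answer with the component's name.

largest component: omega

t=0.000: state=(1.560, -1.020)
step 1 (dt=0.01): k1=(-1.020, -4.107), k2=(-1.041, -4.096), k3=(-1.040, -4.096), k4=(-1.061, -4.084); state += dt/6·(k1+2k2+2k3+k4)
t=0.010: state=(1.550, -1.061)
t=0.020: state=(1.539, -1.102)
t=0.030: state=(1.528, -1.142)
continuing one RK4 step at a time; state shown every 25 steps (Δt=0.25):
t=0.250: state=(1.184, -1.954)
t=0.500: state=(0.611, -2.546)
t=0.750: state=(-0.036, -2.512)
t=1.000: state=(-0.590, -1.834)
t=1.250: state=(-0.926, -0.831)
t=1.500: state=(-1.005, 0.187)
t=1.750: state=(-0.846, 1.044)
t=2.000: state=(-0.508, 1.596)
t=2.250: state=(-0.086, 1.704)
t=2.500: state=(0.305, 1.352)
t=2.750: state=(0.565, 0.703)
t=3.000: state=(0.650, -0.025)
t=3.250: state=(0.561, -0.653)
t=3.500: state=(0.342, -1.050)
t=3.750: state=(0.063, -1.131)
t=4.000: state=(-0.197, -0.903)
t=4.250: state=(-0.371, -0.469)
t=4.500: state=(-0.427, 0.026)
t=4.750: state=(-0.364, 0.451)
t=5.000: state=(-0.215, 0.708)
t=5.250: state=(-0.029, 0.747)
t=5.500: state=(0.141, 0.583)
t=5.750: state=(0.252, 0.287)
t=6.000: state=(0.282, -0.046)
t=6.250: state=(0.234, -0.323)
t=6.500: state=(0.130, -0.481)
t=6.750: state=(0.006, -0.492)
t=7.000: state=(-0.104, -0.370)
t=7.250: state=(-0.173, -0.166)
t=7.370: state=(-0.186, -0.058)
compare at T: theta=-0.186, omega=-0.058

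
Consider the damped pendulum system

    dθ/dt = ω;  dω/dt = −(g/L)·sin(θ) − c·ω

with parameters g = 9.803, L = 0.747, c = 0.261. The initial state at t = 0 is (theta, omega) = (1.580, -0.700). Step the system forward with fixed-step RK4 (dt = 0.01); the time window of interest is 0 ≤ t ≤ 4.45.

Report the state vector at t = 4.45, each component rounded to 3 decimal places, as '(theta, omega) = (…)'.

t=0.000: state=(1.580, -0.700)
step 1 (dt=0.01): k1=(-0.700, -12.940), k2=(-0.765, -12.923), k3=(-0.765, -12.923), k4=(-0.829, -12.907); state += dt/6·(k1+2k2+2k3+k4)
t=0.010: state=(1.572, -0.829)
t=0.020: state=(1.563, -0.958)
t=0.030: state=(1.553, -1.087)
continuing one RK4 step at a time; state shown every 20 steps (Δt=0.2):
t=0.200: state=(1.187, -3.177)
t=0.400: state=(0.363, -4.797)
t=0.600: state=(-0.581, -4.252)
t=0.800: state=(-1.222, -2.002)
t=1.000: state=(-1.363, 0.584)
t=1.200: state=(-1.002, 2.943)
t=1.400: state=(-0.251, 4.297)
t=1.600: state=(0.577, 3.638)
t=1.800: state=(1.105, 1.506)
t=2.000: state=(1.162, -0.929)
t=2.200: state=(0.756, -3.007)
t=2.400: state=(0.041, -3.852)
t=2.600: state=(-0.657, -2.848)
t=2.800: state=(-1.025, -0.747)
t=3.000: state=(-0.949, 1.474)
t=3.200: state=(-0.474, 3.101)
t=3.400: state=(0.194, 3.294)
t=3.600: state=(0.737, 1.935)
t=3.800: state=(0.924, -0.107)
t=4.000: state=(0.704, -2.010)
t=4.200: state=(0.179, -3.021)
t=4.400: state=(-0.404, -2.559)
t=4.450: state=(-0.524, -2.233)

(theta, omega) = (-0.524, -2.233)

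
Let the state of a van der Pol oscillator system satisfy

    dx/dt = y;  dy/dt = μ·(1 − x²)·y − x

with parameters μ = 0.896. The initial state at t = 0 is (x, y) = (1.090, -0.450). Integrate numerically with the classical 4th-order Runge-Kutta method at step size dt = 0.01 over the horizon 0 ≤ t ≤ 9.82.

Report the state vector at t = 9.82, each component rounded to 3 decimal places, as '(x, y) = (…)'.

(x, y) = (-1.437, 0.875)

t=0.000: state=(1.090, -0.450)
step 1 (dt=0.01): k1=(-0.450, -1.014), k2=(-0.455, -1.013), k3=(-0.455, -1.013), k4=(-0.460, -1.012); state += dt/6·(k1+2k2+2k3+k4)
t=0.010: state=(1.085, -0.460)
t=0.020: state=(1.081, -0.470)
t=0.030: state=(1.076, -0.480)
continuing one RK4 step at a time; state shown every 50 steps (Δt=0.5):
t=0.500: state=(0.738, -0.966)
t=1.000: state=(0.095, -1.645)
t=1.500: state=(-0.890, -2.129)
t=2.000: state=(-1.710, -0.904)
t=2.500: state=(-1.833, 0.241)
t=3.000: state=(-1.589, 0.682)
t=3.500: state=(-1.164, 1.032)
t=4.000: state=(-0.518, 1.613)
t=4.500: state=(0.509, 2.474)
t=5.000: state=(1.657, 1.624)
t=5.500: state=(1.997, -0.040)
t=6.000: state=(1.817, -0.579)
t=6.500: state=(1.457, -0.858)
t=7.000: state=(0.939, -1.253)
t=7.500: state=(0.143, -2.006)
t=8.000: state=(-1.052, -2.513)
t=8.500: state=(-1.918, -0.747)
t=9.000: state=(-1.961, 0.351)
t=9.500: state=(-1.688, 0.699)
t=9.820: state=(-1.437, 0.875)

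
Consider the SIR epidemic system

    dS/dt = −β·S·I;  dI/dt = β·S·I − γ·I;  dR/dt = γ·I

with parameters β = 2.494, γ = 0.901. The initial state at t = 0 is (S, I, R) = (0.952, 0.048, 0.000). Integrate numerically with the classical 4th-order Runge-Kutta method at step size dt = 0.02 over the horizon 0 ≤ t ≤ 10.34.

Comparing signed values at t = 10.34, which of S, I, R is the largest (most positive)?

largest component: R

t=0.000: state=(0.952, 0.048, 0.000)
step 1 (dt=0.02): k1=(-0.114, 0.071, 0.043), k2=(-0.116, 0.072, 0.044), k3=(-0.116, 0.072, 0.044), k4=(-0.117, 0.073, 0.045); state += dt/6·(k1+2k2+2k3+k4)
t=0.020: state=(0.950, 0.049, 0.001)
t=0.040: state=(0.947, 0.051, 0.002)
t=0.060: state=(0.945, 0.052, 0.003)
continuing one RK4 step at a time; state shown every 25 steps (Δt=0.5):
t=0.500: state=(0.873, 0.096, 0.031)
t=1.000: state=(0.742, 0.168, 0.090)
t=1.500: state=(0.573, 0.244, 0.184)
t=2.000: state=(0.410, 0.286, 0.305)
t=2.500: state=(0.287, 0.280, 0.434)
t=3.000: state=(0.207, 0.242, 0.552)
t=3.500: state=(0.158, 0.193, 0.650)
t=4.000: state=(0.128, 0.147, 0.726)
t=4.500: state=(0.109, 0.108, 0.783)
t=5.000: state=(0.097, 0.078, 0.825)
t=5.500: state=(0.089, 0.056, 0.855)
t=6.000: state=(0.084, 0.040, 0.876)
t=6.500: state=(0.081, 0.028, 0.891)
t=7.000: state=(0.078, 0.020, 0.902)
t=7.500: state=(0.077, 0.014, 0.909)
t=8.000: state=(0.076, 0.010, 0.915)
t=8.500: state=(0.075, 0.007, 0.918)
t=9.000: state=(0.074, 0.005, 0.921)
t=9.500: state=(0.074, 0.003, 0.923)
t=10.000: state=(0.074, 0.002, 0.924)
t=10.340: state=(0.074, 0.002, 0.925)
compare at T: S=0.074, I=0.002, R=0.925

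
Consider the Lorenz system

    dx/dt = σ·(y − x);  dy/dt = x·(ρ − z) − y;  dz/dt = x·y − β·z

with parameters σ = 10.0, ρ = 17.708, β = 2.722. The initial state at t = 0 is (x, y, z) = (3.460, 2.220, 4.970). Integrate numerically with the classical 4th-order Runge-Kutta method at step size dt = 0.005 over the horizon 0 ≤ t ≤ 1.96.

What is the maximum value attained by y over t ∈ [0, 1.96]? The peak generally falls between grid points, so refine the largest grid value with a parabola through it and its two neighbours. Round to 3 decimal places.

t=0.000: state=(3.460, 2.220, 4.970)
step 1 (dt=0.005): k1=(-12.400, 41.853, -5.847), k2=(-11.044, 41.404, -5.517), k3=(-11.089, 41.446, -5.516), k4=(-9.773, 41.034, -5.190); state += dt/6·(k1+2k2+2k3+k4)
t=0.005: state=(3.405, 2.427, 4.942)
t=0.010: state=(3.362, 2.631, 4.918)
t=0.015: state=(3.331, 2.831, 4.897)
continuing one RK4 step at a time; state shown every 20 steps (Δt=0.1):
t=0.100: state=(4.155, 6.315, 5.150)
t=0.200: state=(7.429, 11.672, 8.544)
t=0.300: state=(11.579, 14.522, 18.338)
t=0.400: state=(11.080, 7.036, 25.769)
t=0.500: state=(5.825, 0.751, 22.177)
t=0.600: state=(2.173, -0.082, 16.941)
t=0.700: state=(0.867, 0.265, 12.910)
t=0.800: state=(0.629, 0.658, 9.862)
t=0.900: state=(0.834, 1.208, 7.570)
t=1.000: state=(1.415, 2.246, 5.933)
t=1.100: state=(2.633, 4.335, 5.095)
t=1.200: state=(5.053, 8.303, 6.004)
t=1.300: state=(9.098, 13.603, 11.610)
t=1.400: state=(12.219, 12.655, 22.495)
t=1.500: state=(9.200, 3.778, 25.144)
t=1.600: state=(4.106, 0.132, 20.038)
t=1.700: state=(1.510, 0.072, 15.263)
t=1.800: state=(0.746, 0.471, 11.648)
t=1.900: state=(0.732, 0.927, 8.915)
t=1.960: state=(0.913, 1.322, 7.623)
largest grid value and its neighbours: y(0.280)=14.69291, y(0.285)=14.69858, y(0.290)=14.67269
parabola through these three points peaks at t≈0.283 with y≈14.70020

max y = 14.700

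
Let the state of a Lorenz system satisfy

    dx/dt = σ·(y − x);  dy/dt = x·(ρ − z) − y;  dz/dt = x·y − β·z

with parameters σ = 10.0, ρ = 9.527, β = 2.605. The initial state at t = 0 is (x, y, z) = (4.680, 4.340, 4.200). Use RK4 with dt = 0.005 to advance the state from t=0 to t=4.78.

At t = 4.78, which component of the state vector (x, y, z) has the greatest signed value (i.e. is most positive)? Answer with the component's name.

largest component: z

t=0.000: state=(4.680, 4.340, 4.200)
step 1 (dt=0.005): k1=(-3.400, 20.590, 9.370), k2=(-2.800, 20.384, 9.513), k3=(-2.820, 20.391, 9.516), k4=(-2.239, 20.191, 9.661); state += dt/6·(k1+2k2+2k3+k4)
t=0.005: state=(4.666, 4.442, 4.248)
t=0.010: state=(4.657, 4.542, 4.297)
t=0.015: state=(4.654, 4.640, 4.347)
continuing one RK4 step at a time; state shown every 40 steps (Δt=0.2):
t=0.200: state=(6.171, 7.125, 7.593)
t=0.400: state=(6.340, 5.445, 11.283)
t=0.600: state=(4.074, 3.133, 9.932)
t=0.800: state=(3.139, 3.103, 7.488)
t=1.000: state=(3.686, 4.221, 6.353)
t=1.200: state=(5.024, 5.715, 7.260)
t=1.400: state=(5.809, 5.767, 9.474)
t=1.600: state=(4.963, 4.342, 9.888)
t=1.800: state=(4.009, 3.759, 8.555)
t=2.000: state=(4.002, 4.214, 7.496)
t=2.200: state=(4.676, 5.073, 7.625)
t=2.400: state=(5.269, 5.388, 8.723)
t=2.600: state=(5.060, 4.779, 9.337)
t=2.800: state=(4.474, 4.244, 8.825)
t=3.000: state=(4.289, 4.336, 8.105)
t=3.200: state=(4.583, 4.795, 7.969)
t=3.400: state=(4.959, 5.080, 8.469)
t=3.600: state=(4.971, 4.868, 8.930)
t=3.800: state=(4.673, 4.521, 8.809)
t=4.000: state=(4.488, 4.469, 8.397)
t=4.200: state=(4.587, 4.689, 8.213)
t=4.400: state=(4.803, 4.892, 8.411)
t=4.600: state=(4.872, 4.847, 8.700)
t=4.780: state=(4.758, 4.673, 8.736)
compare at T: x=4.758, y=4.673, z=8.736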